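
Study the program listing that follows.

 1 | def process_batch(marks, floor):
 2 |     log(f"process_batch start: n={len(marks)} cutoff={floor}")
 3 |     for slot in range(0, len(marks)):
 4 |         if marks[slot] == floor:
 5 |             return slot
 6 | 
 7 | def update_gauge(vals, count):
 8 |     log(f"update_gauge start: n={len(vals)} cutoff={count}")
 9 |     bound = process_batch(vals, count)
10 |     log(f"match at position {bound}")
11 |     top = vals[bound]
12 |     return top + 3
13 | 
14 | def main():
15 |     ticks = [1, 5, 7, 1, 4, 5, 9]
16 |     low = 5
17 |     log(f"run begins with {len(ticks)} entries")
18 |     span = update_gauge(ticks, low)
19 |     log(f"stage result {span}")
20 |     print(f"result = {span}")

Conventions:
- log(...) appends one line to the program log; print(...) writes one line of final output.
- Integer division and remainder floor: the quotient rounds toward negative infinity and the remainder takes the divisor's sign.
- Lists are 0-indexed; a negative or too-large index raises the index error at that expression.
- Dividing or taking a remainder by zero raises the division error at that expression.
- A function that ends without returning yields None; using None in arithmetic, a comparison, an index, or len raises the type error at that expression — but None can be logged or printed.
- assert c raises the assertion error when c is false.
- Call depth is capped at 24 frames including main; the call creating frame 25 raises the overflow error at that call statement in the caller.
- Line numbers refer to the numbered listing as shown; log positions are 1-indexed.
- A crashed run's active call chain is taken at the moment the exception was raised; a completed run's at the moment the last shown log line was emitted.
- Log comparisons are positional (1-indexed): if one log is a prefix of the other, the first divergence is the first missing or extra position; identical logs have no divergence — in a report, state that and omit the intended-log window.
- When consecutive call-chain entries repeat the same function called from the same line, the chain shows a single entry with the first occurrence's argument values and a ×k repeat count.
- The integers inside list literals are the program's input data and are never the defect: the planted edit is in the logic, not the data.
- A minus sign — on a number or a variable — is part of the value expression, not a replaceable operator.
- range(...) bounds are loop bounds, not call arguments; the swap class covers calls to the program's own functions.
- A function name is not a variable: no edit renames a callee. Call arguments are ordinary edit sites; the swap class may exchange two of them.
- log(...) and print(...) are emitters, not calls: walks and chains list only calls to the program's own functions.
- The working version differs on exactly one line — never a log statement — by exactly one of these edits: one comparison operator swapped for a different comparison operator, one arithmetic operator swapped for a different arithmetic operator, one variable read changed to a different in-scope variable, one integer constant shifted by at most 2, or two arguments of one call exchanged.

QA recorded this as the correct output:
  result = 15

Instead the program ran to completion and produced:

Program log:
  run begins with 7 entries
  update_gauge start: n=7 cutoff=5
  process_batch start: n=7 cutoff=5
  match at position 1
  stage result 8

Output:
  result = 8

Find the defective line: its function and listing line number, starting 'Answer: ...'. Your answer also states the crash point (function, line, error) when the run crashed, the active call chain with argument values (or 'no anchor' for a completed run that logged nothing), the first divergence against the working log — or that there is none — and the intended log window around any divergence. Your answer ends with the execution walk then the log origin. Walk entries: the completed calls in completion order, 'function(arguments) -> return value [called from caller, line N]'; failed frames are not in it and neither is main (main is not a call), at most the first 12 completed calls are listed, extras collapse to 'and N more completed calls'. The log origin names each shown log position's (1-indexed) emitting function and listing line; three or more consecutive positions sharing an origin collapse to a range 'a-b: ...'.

Answer: the defect is in update_gauge at line 12.
Key observation: The log first diverges at position 5: the faulty run prints 'stage result 8' where the working version prints 'stage result 15'.
Call chain: main.
First divergence: position 5 — the shown line 'stage result 8' should read 'stage result 15'.
Intended log window:
  3: process_batch start: n=7 cutoff=5
  4: match at position 1
  5: stage result 15
Execution walk:
  process_batch([1, 5, 7, 1, 4, 5, 9], 5) -> 1  [called from update_gauge, line 9]
  update_gauge([1, 5, 7, 1, 4, 5, 9], 5) -> 8  [called from main, line 18]
Log origin:
  1: from main, line 17
  2: from update_gauge, line 8
  3: from process_batch, line 2
  4: from update_gauge, line 10
  5: from main, line 19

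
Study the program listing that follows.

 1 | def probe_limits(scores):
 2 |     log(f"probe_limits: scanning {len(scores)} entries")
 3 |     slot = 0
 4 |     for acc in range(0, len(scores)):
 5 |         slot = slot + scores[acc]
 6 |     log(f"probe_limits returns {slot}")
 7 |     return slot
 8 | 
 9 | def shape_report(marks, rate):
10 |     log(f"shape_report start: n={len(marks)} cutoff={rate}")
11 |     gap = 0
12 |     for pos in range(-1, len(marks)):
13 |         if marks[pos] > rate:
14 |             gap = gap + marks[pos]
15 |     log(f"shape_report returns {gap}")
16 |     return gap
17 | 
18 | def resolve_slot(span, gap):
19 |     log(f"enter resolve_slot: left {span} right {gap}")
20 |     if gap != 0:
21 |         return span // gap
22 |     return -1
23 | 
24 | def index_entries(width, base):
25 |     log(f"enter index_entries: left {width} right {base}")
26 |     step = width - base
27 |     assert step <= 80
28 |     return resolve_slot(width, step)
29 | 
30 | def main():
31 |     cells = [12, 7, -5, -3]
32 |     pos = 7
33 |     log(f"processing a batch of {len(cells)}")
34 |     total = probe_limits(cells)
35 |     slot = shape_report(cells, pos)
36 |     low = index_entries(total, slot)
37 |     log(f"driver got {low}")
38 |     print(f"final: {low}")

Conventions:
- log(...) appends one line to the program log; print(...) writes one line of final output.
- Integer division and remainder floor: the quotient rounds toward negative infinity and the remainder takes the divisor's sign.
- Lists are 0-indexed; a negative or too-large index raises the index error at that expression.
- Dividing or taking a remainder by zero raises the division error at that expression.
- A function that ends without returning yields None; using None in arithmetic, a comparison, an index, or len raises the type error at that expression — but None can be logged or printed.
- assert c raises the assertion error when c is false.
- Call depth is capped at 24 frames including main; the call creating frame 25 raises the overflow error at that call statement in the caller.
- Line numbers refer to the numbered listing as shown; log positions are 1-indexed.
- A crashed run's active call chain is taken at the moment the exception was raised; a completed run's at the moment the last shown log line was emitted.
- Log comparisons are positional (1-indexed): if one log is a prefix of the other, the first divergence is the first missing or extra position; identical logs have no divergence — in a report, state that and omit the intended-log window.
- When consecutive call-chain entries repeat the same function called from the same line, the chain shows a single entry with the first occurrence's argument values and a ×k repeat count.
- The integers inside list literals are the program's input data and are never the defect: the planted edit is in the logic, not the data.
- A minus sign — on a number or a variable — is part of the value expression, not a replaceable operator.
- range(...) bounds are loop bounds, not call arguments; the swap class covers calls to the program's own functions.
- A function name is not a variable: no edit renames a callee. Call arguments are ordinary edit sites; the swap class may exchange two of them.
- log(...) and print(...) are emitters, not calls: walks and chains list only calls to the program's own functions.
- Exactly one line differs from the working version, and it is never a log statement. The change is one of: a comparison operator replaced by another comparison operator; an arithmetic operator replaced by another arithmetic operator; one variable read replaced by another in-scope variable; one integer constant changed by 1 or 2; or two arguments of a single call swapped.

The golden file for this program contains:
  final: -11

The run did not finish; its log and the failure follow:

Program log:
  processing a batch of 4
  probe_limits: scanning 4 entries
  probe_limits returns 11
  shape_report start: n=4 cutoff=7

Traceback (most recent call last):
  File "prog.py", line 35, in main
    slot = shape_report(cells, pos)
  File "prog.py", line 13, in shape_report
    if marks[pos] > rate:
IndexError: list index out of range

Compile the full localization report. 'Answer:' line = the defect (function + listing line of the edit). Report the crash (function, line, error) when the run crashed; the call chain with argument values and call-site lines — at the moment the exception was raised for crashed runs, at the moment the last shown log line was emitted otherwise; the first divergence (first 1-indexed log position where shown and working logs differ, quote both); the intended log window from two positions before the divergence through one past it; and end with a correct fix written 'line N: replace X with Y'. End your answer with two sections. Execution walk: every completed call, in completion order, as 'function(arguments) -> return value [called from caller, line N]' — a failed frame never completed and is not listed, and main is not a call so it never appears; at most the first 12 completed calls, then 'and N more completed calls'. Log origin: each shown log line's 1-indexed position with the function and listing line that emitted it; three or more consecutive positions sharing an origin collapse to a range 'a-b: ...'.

Answer: the defect is in shape_report at line 12.
Core observation: The faulty run's log stops after 4 lines; the working version's next line would be 'shape_report returns 12'.
Crash: shape_report, line 13, IndexError.
Call chain: main -> shape_report([12, 7, -5, -3], 7) (called at line 35).
First divergence: position 5 (shown log ended at 4 lines; the working version continues: 'shape_report returns 12').
Intended log window:
  3: probe_limits returns 11
  4: shape_report start: n=4 cutoff=7
  5: shape_report returns 12
  6: enter index_entries: left 11 right 12
Execution walk:
  probe_limits([12, 7, -5, -3]) -> 11  [called from main, line 34]
Log origin:
  1 — main, line 33
  2 — probe_limits, line 2
  3 — probe_limits, line 6
  4 — shape_report, line 10
A correct fix: line 12: replace `-1` with `0`.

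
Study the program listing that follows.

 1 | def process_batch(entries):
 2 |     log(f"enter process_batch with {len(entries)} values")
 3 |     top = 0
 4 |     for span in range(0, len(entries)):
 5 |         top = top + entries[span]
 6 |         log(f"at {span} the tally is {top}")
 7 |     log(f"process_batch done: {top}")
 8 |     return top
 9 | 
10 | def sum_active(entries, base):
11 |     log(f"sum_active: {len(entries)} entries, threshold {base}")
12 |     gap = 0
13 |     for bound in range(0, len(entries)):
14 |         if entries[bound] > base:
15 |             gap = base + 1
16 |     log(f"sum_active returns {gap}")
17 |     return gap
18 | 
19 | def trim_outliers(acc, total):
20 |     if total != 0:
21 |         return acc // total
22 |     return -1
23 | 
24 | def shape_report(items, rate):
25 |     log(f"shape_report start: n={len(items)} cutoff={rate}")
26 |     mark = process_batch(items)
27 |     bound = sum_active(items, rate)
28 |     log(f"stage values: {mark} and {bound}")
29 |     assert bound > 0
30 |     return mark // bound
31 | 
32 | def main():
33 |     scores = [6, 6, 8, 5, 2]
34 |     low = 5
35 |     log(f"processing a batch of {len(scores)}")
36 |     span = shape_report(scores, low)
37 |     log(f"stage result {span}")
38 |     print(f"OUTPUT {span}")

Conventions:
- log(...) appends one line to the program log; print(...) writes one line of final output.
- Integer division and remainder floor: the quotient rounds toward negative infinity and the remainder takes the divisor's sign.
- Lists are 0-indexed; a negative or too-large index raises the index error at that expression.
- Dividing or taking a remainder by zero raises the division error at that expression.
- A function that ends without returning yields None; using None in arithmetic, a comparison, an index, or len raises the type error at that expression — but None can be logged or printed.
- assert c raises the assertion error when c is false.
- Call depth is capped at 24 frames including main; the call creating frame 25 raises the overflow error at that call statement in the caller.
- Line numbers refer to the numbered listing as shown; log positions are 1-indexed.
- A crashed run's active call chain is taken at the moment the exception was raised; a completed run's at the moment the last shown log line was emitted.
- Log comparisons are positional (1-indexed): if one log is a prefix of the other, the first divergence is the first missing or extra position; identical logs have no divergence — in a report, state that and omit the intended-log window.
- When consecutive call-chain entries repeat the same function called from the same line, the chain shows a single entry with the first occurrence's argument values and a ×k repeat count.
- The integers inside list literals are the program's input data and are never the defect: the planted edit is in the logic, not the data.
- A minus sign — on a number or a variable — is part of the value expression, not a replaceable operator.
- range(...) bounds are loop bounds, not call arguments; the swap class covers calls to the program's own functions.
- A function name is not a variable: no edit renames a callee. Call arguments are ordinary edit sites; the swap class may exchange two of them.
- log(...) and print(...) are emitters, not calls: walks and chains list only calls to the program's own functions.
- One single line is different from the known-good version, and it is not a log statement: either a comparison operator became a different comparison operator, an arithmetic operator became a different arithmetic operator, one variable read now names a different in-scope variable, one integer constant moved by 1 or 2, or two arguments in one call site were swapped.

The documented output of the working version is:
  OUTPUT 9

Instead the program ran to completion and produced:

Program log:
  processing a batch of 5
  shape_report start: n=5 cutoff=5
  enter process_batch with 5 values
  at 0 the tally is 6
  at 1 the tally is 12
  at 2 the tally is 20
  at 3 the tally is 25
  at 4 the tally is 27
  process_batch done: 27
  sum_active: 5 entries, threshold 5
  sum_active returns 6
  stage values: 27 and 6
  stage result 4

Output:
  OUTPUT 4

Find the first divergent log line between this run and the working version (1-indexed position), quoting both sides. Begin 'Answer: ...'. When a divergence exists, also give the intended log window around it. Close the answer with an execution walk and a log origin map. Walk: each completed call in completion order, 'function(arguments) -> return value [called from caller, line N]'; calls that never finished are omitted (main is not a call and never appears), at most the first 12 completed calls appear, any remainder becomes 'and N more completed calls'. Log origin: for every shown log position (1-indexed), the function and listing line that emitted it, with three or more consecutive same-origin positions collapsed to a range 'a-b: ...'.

Answer: position 11; shown 'sum_active returns 6' vs intended 'sum_active returns 3'.
Intended log window:
  9: process_batch done: 27
  10: sum_active: 5 entries, threshold 5
  11: sum_active returns 3
  12: stage values: 27 and 3
Execution walk:
  process_batch([6, 6, 8, 5, 2]) -> 27  [called from shape_report, line 26]
  sum_active([6, 6, 8, 5, 2], 5) -> 6  [called from shape_report, line 27]
  shape_report([6, 6, 8, 5, 2], 5) -> 4  [called from main, line 36]
Log origin:
  1: from main, line 35
  2: from shape_report, line 25
  3: from process_batch, line 2
  4-8: from process_batch, line 6
  9: from process_batch, line 7
  10: from sum_active, line 11
  11: from sum_active, line 16
  12: from shape_report, line 28
  13: from main, line 37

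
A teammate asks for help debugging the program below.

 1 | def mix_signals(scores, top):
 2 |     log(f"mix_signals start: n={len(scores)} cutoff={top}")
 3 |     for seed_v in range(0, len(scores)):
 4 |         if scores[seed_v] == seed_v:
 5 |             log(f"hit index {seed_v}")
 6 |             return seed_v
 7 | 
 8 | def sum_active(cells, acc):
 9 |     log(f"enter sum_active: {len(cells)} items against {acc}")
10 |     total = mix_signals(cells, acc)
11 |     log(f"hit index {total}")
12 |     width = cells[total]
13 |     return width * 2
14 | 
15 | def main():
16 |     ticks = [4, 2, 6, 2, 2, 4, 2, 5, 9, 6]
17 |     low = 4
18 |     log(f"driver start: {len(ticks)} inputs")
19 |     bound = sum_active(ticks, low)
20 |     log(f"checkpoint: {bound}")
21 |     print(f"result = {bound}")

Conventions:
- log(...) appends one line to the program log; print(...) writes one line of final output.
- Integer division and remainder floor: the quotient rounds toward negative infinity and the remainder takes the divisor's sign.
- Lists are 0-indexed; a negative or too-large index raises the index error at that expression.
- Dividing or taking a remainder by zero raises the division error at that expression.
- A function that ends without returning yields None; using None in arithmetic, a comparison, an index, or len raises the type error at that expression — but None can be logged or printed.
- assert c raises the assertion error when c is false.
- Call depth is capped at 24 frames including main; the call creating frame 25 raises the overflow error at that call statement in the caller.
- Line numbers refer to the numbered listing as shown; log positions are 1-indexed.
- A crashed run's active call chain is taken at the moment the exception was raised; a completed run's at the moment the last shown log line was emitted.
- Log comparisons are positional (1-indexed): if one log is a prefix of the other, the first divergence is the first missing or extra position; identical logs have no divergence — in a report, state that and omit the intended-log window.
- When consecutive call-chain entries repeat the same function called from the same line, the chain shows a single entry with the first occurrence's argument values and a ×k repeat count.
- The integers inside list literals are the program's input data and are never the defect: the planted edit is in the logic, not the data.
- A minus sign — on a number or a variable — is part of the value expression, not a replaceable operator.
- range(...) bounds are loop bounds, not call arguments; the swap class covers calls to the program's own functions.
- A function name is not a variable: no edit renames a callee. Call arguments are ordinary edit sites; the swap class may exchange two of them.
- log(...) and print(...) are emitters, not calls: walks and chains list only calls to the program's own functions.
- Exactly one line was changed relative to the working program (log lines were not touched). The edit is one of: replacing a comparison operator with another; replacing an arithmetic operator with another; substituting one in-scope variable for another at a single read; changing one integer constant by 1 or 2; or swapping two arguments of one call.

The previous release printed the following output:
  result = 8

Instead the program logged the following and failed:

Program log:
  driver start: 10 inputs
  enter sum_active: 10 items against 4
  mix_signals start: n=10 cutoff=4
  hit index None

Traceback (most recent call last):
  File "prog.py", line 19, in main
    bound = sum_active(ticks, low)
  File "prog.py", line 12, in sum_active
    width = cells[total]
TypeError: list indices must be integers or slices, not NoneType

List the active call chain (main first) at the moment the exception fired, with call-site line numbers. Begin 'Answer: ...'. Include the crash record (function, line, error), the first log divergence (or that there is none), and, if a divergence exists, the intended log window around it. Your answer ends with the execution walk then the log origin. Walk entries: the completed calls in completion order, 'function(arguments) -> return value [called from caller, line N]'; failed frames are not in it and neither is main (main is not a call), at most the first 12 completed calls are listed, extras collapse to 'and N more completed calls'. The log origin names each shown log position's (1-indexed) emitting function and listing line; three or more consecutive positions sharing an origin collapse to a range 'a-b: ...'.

Answer: main -> sum_active (called at line 19).
The tell: Log line 4 is where behavior first shows: 'hit index None' appears instead of 'hit index 0'.
Crash: sum_active, line 12, TypeError.
First divergence: position 4 — shown 'hit index None', intended 'hit index 0'.
Intended log window:
  2: enter sum_active: 10 items against 4
  3: mix_signals start: n=10 cutoff=4
  4: hit index 0
  5: hit index 0
Execution walk:
  mix_signals([4, 2, 6, 2, 2, 4, 2, 5, 9, 6], 4) -> None  [called from sum_active, line 10]
Log line origins:
  1: logged in main at line 18
  2: logged in sum_active at line 9
  3: logged in mix_signals at line 2
  4: logged in sum_active at line 11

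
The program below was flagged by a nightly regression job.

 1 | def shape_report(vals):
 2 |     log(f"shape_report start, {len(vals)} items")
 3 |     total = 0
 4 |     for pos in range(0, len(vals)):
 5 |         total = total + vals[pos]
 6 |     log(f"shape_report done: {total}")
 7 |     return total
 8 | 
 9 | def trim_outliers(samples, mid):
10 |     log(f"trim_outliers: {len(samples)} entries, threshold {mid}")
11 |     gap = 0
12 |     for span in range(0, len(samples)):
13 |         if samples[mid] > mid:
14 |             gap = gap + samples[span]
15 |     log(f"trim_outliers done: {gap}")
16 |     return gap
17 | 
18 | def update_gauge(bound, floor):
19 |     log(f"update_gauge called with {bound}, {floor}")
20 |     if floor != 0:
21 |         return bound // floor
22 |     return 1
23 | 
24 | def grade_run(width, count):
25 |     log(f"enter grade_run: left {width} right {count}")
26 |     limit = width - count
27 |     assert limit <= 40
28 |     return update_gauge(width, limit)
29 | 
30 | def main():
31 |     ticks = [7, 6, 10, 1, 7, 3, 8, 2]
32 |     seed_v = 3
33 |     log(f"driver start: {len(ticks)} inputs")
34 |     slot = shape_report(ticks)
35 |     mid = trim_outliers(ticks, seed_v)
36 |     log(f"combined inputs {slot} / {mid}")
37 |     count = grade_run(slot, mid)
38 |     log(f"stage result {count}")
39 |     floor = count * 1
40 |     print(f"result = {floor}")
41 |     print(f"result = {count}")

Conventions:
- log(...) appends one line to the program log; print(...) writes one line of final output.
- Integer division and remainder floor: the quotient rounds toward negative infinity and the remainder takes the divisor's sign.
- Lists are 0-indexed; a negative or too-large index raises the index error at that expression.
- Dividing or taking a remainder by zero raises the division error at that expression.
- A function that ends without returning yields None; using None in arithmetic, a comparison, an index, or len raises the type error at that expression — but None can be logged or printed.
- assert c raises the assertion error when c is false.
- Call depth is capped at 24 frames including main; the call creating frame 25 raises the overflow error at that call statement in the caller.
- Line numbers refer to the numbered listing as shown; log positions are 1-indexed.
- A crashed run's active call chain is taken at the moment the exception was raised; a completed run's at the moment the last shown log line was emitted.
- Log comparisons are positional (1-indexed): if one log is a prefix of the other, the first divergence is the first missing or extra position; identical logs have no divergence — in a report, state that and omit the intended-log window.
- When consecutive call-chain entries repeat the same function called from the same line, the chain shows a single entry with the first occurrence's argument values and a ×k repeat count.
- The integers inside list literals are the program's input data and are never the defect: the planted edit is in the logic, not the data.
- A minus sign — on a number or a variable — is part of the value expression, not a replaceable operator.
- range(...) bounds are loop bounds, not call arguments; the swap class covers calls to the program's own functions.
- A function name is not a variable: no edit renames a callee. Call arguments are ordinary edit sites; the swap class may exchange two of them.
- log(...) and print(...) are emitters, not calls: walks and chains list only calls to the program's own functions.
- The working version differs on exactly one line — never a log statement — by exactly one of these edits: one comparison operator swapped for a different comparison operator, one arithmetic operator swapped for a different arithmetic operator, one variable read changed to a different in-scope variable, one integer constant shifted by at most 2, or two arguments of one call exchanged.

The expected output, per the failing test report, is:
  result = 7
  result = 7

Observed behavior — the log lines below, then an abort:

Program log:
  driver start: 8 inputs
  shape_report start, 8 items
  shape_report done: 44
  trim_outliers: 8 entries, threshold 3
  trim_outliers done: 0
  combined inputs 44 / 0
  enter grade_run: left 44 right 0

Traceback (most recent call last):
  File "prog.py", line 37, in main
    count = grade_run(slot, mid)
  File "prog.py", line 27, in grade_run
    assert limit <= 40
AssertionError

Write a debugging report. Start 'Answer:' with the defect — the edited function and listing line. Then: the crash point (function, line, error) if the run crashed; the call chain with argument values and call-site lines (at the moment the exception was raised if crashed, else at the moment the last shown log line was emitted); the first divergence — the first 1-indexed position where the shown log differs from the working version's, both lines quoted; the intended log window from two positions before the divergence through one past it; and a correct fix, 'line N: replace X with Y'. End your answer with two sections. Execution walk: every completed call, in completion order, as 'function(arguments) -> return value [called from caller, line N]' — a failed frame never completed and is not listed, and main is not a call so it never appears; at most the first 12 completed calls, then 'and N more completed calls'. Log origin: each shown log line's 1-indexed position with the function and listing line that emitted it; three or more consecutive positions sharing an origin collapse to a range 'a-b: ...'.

Answer: the defect is in trim_outliers at line 13.
Core observation: At log position 5 the runs split — shown 'trim_outliers done: 0', but the working version logs 'trim_outliers done: 38'.
Crash: grade_run, line 27, AssertionError.
Call chain: main -> grade_run(44, 0) (called at line 37).
First divergence: position 5 — the shown line 'trim_outliers done: 0' should read 'trim_outliers done: 38'.
Intended log window:
  3: shape_report done: 44
  4: trim_outliers: 8 entries, threshold 3
  5: trim_outliers done: 38
  6: combined inputs 44 / 38
Execution walk:
  shape_report([7, 6, 10, 1, 7, 3, 8, 2]) -> 44  [called from main, line 34]
  trim_outliers([7, 6, 10, 1, 7, 3, 8, 2], 3) -> 0  [called from main, line 35]
Log line origins:
  1: emitted by main (line 33)
  2: emitted by shape_report (line 2)
  3: emitted by shape_report (line 6)
  4: emitted by trim_outliers (line 10)
  5: emitted by trim_outliers (line 15)
  6: emitted by main (line 36)
  7: emitted by grade_run (line 25)
A correct fix: line 13: replace `samples[mid]` with `samples[span]`.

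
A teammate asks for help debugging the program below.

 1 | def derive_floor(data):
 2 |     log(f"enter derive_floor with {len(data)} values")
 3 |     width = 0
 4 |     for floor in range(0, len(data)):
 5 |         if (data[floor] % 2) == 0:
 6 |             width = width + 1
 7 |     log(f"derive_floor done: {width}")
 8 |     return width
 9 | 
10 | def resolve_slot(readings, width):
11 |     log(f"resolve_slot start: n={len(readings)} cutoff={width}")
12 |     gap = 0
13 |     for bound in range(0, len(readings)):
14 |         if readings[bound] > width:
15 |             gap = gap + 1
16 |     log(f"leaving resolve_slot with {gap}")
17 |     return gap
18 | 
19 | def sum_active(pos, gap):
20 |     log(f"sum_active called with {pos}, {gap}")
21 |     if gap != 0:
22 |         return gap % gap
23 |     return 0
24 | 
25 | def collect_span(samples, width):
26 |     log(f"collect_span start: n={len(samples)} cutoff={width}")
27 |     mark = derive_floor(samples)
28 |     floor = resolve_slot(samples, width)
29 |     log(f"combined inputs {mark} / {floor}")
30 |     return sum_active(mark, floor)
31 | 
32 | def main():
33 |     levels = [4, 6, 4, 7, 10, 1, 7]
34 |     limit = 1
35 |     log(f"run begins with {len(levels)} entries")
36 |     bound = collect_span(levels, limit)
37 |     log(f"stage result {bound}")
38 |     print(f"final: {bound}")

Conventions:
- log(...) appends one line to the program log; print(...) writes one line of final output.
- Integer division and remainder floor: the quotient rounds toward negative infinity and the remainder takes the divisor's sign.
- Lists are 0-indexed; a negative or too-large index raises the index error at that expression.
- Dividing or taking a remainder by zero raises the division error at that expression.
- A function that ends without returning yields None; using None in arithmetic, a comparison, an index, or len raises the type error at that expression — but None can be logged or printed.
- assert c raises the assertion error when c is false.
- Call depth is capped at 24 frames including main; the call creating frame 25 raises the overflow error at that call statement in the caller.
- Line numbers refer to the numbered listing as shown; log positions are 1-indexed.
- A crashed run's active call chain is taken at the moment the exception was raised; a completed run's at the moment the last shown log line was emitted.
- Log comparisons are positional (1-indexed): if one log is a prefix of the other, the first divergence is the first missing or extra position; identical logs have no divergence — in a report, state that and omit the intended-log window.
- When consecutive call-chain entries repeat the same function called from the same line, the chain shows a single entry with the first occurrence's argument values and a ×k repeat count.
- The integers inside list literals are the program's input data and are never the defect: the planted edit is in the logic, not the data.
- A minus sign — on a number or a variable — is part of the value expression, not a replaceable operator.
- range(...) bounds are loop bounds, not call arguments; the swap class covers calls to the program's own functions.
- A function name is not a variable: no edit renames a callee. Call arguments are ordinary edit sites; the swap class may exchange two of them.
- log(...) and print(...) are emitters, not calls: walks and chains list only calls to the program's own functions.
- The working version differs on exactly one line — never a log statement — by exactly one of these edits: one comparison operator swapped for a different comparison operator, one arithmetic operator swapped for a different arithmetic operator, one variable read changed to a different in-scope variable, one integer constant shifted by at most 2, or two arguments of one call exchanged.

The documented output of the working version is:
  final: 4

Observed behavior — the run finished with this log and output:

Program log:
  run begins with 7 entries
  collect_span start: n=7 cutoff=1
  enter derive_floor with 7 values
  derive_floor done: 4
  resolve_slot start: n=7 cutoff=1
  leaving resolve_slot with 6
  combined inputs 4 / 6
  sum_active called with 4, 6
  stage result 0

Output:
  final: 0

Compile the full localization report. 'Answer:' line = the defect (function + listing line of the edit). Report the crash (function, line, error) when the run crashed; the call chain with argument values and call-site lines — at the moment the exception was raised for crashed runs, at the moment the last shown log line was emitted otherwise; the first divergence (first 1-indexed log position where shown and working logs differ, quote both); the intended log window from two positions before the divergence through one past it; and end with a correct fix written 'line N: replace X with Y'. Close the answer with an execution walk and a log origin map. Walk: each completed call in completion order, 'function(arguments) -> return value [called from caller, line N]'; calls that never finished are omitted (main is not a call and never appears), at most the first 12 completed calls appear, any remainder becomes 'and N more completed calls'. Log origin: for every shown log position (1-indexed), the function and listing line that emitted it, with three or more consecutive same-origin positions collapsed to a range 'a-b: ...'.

Answer: the defect is in sum_active at line 22.
Key observation: Log line 9 is where behavior first shows: 'stage result 0' appears instead of 'stage result 4'.
Call chain: main.
First divergence: at position 9 the run shows 'stage result 0' where the working version logs 'stage result 4'.
Intended log window:
  7: combined inputs 4 / 6
  8: sum_active called with 4, 6
  9: stage result 4
Execution walk:
  derive_floor([4, 6, 4, 7, 10, 1, 7]) -> 4  [called from collect_span, line 27]
  resolve_slot([4, 6, 4, 7, 10, 1, 7], 1) -> 6  [called from collect_span, line 28]
  sum_active(4, 6) -> 0  [called from collect_span, line 30]
  collect_span([4, 6, 4, 7, 10, 1, 7], 1) -> 0  [called from main, line 36]
Log origin:
  1: from main, line 35
  2: from collect_span, line 26
  3: from derive_floor, line 2
  4: from derive_floor, line 7
  5: from resolve_slot, line 11
  6: from resolve_slot, line 16
  7: from collect_span, line 29
  8: from sum_active, line 20
  9: from main, line 37
A correct fix: line 22: replace `gap % gap` with `pos % gap`.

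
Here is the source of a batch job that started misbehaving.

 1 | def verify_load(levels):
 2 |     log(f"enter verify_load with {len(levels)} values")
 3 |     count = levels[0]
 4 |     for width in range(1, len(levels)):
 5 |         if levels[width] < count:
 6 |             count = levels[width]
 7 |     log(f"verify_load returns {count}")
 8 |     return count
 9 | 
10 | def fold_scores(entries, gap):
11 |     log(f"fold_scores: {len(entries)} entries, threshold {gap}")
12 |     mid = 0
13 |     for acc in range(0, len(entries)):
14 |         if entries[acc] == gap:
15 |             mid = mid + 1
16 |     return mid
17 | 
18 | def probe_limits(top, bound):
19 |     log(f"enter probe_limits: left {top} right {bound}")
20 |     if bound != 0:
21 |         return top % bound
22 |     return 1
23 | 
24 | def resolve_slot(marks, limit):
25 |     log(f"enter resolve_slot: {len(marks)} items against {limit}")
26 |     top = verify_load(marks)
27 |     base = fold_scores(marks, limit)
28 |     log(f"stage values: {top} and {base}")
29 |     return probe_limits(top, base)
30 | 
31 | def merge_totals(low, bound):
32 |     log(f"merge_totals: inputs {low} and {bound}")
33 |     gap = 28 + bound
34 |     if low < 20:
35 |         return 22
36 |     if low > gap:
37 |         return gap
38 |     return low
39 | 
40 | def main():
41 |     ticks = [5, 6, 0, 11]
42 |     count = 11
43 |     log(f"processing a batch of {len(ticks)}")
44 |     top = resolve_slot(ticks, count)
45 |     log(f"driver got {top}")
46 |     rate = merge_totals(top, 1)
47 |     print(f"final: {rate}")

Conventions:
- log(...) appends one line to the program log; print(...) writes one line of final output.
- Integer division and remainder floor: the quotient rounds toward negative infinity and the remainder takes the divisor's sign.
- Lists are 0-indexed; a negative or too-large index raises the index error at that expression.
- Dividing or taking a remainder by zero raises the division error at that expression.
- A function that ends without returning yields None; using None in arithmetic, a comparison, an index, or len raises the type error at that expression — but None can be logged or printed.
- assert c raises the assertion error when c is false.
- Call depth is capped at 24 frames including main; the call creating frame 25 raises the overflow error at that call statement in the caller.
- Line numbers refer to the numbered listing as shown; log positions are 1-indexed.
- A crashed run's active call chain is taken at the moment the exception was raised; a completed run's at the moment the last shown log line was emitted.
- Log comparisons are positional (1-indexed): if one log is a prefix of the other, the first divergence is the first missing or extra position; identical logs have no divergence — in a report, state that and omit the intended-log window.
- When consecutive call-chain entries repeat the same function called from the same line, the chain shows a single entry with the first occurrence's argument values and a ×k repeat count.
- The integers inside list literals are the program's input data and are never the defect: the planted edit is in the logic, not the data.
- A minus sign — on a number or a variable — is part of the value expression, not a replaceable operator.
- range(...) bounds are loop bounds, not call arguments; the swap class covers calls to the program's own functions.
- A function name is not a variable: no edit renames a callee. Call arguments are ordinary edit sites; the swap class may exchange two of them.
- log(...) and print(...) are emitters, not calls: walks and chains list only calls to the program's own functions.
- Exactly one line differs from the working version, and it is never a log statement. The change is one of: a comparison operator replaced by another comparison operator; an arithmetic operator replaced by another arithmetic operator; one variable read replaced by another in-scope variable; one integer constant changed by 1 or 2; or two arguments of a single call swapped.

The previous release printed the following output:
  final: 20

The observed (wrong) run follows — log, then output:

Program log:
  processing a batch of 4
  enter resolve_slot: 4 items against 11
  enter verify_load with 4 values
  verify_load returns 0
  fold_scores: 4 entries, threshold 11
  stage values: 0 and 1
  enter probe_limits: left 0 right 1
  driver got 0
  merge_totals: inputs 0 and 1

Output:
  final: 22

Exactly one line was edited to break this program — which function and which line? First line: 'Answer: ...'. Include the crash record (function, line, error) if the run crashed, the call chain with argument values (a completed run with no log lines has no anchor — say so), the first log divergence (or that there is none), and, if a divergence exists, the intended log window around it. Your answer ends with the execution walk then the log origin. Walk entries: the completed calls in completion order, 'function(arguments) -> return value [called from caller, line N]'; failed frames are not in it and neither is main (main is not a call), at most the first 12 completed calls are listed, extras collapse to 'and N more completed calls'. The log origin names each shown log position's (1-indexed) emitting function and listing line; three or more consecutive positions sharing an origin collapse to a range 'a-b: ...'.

Answer: the defect is in merge_totals at line 35.
Key fact: The logs agree in full; only the final output differs.
Call chain: main -> merge_totals(0, 1) (called at line 46).
First divergence: none — the logs agree in full.
Execution walk:
  verify_load([5, 6, 0, 11]) -> 0  [called from resolve_slot, line 26]
  fold_scores([5, 6, 0, 11], 11) -> 1  [called from resolve_slot, line 27]
  probe_limits(0, 1) -> 0  [called from resolve_slot, line 29]
  resolve_slot([5, 6, 0, 11], 11) -> 0  [called from main, line 44]
  merge_totals(0, 1) -> 22  [called from main, line 46]
Log origins:
  1 — main, line 43
  2 — resolve_slot, line 25
  3 — verify_load, line 2
  4 — verify_load, line 7
  5 — fold_scores, line 11
  6 — resolve_slot, line 28
  7 — probe_limits, line 19
  8 — main, line 45
  9 — merge_totals, line 32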